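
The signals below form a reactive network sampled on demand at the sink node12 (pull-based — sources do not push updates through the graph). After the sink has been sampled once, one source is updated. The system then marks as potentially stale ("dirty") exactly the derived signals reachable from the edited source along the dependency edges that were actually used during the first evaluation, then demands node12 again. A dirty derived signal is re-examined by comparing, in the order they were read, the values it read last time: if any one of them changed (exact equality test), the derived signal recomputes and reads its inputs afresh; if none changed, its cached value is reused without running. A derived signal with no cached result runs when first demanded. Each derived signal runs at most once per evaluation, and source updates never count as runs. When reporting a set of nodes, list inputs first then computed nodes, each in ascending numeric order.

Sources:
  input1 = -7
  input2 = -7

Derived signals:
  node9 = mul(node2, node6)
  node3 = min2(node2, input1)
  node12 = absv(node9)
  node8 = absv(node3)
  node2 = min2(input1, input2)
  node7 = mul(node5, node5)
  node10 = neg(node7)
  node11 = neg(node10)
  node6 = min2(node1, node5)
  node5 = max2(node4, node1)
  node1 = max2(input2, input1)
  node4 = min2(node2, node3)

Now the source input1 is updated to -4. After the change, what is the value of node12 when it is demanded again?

node12 now evaluates to 28.
The important point: at node4 every value read last time is unchanged, so the dirty flag clears without a run.

Initial pass — values computed on the first demand:
  node1 = max2(-7, -7) = -7
  node2 = min2(-7, -7) = -7
  node3 = min2(-7, -7) = -7
  node4 = min2(-7, -7) = -7
  node5 = max2(-7, -7) = -7
  node6 = min2(-7, -7) = -7
  node9 = mul(-7, -7) = 49
  node12 = absv(49) = 49

Second demand — change propagation:
  node1: re-runs because input1 -7->-4; new result -4.
  node2: re-runs because input1 -7->-4; new result -7 (unchanged).
  node3: re-runs because input1 -7->-4; new result -7 (unchanged).
  node4: re-examined; everything it read last time is the same (node2 unchanged, node3 unchanged) — cache -7 kept, no run.
  node5: re-runs because node1 -7->-4; new result -4.
  node6: re-runs because node1 -7->-4; node5 -7->-4; new result -4.
  node9: re-runs because node6 -7->-4; new result 28.
  node12: re-runs because node9 49->28; new result 28.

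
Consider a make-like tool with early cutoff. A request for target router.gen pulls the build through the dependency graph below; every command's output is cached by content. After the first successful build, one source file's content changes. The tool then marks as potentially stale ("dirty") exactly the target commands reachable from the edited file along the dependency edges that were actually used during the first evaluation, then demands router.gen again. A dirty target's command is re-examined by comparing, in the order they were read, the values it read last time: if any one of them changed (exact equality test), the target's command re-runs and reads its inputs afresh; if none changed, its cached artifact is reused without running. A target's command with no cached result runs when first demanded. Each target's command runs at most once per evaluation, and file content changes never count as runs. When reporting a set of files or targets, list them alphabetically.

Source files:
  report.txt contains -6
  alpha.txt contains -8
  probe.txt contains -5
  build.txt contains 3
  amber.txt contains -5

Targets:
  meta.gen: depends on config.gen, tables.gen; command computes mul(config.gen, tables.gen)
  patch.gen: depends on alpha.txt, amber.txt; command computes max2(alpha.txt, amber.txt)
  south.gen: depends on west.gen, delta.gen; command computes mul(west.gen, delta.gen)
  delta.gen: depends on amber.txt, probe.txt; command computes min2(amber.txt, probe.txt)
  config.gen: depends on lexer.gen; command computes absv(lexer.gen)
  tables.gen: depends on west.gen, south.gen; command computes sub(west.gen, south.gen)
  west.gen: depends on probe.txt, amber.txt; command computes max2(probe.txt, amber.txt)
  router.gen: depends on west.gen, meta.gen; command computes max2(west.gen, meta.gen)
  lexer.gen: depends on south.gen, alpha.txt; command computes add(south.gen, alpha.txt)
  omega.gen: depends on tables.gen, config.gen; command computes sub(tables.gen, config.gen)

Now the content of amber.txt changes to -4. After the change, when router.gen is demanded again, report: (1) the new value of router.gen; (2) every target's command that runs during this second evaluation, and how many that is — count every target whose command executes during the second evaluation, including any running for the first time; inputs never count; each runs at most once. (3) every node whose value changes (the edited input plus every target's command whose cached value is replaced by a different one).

Demanding router.gen again yields -4.
8 target commands run: config.gen, delta.gen, lexer.gen, meta.gen, router.gen, south.gen, tables.gen, west.gen.
The nodes whose values change: amber.txt, config.gen, lexer.gen, meta.gen, router.gen, south.gen, tables.gen, west.gen.

First demand of the output computes:
  delta.gen = min2(-5, -5) = -5
  west.gen = max2(-5, -5) = -5
  south.gen = mul(-5, -5) = 25
  lexer.gen = add(25, -8) = 17
  config.gen = absv(17) = 17
  tables.gen = sub(-5, 25) = -30
  meta.gen = mul(17, -30) = -510
  router.gen = max2(-5, -510) = -5

After the edit, cleaning proceeds:
  delta.gen: a read changed (amber.txt -5->-4) — executes, giving -5 — identical to its old value.
  west.gen: a read changed (amber.txt -5->-4) — executes, giving -4.
  south.gen: a read changed (west.gen -5->-4) — executes, giving 20.
  lexer.gen: a read changed (south.gen 25->20) — executes, giving 12.
  config.gen: a read changed (lexer.gen 17->12) — executes, giving 12.
  tables.gen: a read changed (west.gen -5->-4; south.gen 25->20) — executes, giving -24.
  meta.gen: a read changed (config.gen 17->12; tables.gen -30->-24) — executes, giving -288.
  router.gen: a read changed (west.gen -5->-4; meta.gen -510->-288) — executes, giving -4.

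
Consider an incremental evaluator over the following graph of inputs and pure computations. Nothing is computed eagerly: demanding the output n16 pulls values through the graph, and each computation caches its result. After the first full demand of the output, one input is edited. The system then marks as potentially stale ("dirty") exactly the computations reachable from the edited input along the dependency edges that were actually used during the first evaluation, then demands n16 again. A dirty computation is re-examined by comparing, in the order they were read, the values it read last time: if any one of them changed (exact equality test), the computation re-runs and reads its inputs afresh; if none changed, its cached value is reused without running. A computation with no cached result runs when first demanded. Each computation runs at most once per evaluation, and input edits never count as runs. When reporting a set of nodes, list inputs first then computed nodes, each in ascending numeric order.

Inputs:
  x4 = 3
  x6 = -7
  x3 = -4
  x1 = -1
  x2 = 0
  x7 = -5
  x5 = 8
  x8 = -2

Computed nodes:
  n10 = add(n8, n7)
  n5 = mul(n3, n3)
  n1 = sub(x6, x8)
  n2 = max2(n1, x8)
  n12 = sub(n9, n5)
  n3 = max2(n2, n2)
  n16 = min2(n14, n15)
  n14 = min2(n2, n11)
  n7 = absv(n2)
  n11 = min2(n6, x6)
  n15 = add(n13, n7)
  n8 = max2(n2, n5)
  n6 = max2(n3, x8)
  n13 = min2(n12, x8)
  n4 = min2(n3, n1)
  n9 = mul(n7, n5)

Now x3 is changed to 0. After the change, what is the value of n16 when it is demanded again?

Initial pass — values computed on the first demand:
  n1 = sub(-7, -2) = -5
  n2 = max2(-5, -2) = -2
  n3 = max2(-2, -2) = -2
  n5 = mul(-2, -2) = 4
  n6 = max2(-2, -2) = -2
  n7 = absv(-2) = 2
  n9 = mul(2, 4) = 8
  n11 = min2(-2, -7) = -7
  n12 = sub(8, 4) = 4
  n13 = min2(4, -2) = -2
  n14 = min2(-2, -7) = -7
  n15 = add(-2, 2) = 0
  n16 = min2(-7, 0) = -7

Second demand — change propagation:
  no demanded computation ever read x3, so the edit dirties nothing and nothing runs.

The important point: nothing the output needs ever reads x3, so the edit is invisible to it.

n16 now evaluates to -7.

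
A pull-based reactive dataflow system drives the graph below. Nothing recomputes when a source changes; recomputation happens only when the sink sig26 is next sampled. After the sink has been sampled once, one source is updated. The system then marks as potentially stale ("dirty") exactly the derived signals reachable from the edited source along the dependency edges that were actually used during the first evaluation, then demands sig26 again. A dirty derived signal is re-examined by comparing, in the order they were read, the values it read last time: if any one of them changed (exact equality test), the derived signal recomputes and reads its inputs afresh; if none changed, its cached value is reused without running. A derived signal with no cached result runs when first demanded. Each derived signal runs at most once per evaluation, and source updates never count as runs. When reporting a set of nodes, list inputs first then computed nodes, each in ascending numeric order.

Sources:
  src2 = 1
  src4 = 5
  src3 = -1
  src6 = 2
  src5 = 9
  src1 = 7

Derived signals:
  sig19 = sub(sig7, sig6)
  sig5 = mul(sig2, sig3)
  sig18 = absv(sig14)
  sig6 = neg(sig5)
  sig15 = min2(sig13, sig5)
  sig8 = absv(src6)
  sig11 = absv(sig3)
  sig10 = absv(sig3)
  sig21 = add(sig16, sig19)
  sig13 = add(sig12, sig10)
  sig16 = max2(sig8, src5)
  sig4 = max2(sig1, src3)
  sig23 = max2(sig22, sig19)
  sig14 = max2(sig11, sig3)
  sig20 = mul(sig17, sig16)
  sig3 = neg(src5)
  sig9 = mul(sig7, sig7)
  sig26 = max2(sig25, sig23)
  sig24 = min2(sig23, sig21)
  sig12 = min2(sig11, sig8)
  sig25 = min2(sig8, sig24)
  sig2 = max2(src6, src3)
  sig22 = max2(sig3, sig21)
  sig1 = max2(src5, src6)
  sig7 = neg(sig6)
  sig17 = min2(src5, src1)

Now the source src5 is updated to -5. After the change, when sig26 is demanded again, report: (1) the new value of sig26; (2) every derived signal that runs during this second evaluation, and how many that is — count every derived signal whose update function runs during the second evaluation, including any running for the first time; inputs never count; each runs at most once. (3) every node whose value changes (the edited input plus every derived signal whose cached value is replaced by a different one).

New value of sig26: 22.
Derived signals that run: sig3, sig5, sig6, sig7, sig16, sig19, sig21, sig22, sig23, sig24, sig25, sig26 — 12 in total.
Values that change: src5, sig3, sig5, sig6, sig7, sig16, sig19, sig21, sig22, sig23, sig24, sig25, sig26.

First evaluation (everything demanded from the output):
  sig2 = max2(2, -1) = 2
  sig3 = neg(9) = -9
  sig5 = mul(2, -9) = -18
  sig6 = neg(-18) = 18
  sig7 = neg(18) = -18
  sig8 = absv(2) = 2
  sig16 = max2(2, 9) = 9
  sig19 = sub(-18, 18) = -36
  sig21 = add(9, -36) = -27
  sig22 = max2(-9, -27) = -9
  sig23 = max2(-9, -36) = -9
  sig24 = min2(-9, -27) = -27
  sig25 = min2(2, -27) = -27
  sig26 = max2(-27, -9) = -9

Propagation after the edit:
  sig3: runs — src5 9->-5; result 5.
  sig5: runs — sig3 -9->5; result 10.
  sig6: runs — sig5 -18->10; result -10.
  sig7: runs — sig6 18->-10; result 10.
  sig16: runs — src5 9->-5; result 2.
  sig19: runs — sig7 -18->10; sig6 18->-10; result 20.
  sig21: runs — sig16 9->2; sig19 -36->20; result 22.
  sig22: runs — sig3 -9->5; sig21 -27->22; result 22.
  sig23: runs — sig22 -9->22; sig19 -36->20; result 22.
  sig24: runs — sig23 -9->22; sig21 -27->22; result 22.
  sig25: runs — sig24 -27->22; result 2.
  sig26: runs — sig25 -27->2; sig23 -9->22; result 22.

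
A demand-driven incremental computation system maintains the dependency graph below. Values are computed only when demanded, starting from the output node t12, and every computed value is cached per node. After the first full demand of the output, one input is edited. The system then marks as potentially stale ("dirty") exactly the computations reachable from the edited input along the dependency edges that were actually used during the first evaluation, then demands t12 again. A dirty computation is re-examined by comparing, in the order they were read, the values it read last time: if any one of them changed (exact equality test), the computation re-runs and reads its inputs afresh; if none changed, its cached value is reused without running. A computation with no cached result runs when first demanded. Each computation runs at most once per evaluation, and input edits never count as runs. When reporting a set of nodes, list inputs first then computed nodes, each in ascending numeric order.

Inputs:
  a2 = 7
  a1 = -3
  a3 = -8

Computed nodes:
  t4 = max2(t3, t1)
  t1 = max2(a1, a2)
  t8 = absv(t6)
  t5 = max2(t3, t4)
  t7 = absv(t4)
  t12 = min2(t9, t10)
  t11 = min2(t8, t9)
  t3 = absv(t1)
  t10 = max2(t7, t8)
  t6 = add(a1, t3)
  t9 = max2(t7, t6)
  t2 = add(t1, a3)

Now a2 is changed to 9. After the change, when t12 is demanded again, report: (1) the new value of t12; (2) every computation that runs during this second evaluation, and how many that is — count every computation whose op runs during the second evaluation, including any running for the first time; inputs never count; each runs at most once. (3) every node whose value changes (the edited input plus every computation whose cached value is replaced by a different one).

New value of t12: 9.
Computations that run: t1, t3, t4, t6, t7, t8, t9, t10, t12 — 9 in total.
Values that change: a2, t1, t3, t4, t6, t7, t8, t9, t10, t12.

First evaluation (everything demanded from the output):
  t1 = max2(-3, 7) = 7
  t3 = absv(7) = 7
  t4 = max2(7, 7) = 7
  t6 = add(-3, 7) = 4
  t7 = absv(7) = 7
  t8 = absv(4) = 4
  t9 = max2(7, 4) = 7
  t10 = max2(7, 4) = 7
  t12 = min2(7, 7) = 7

Propagation after the edit:
  t1: runs — a2 7->9; result 9.
  t3: runs — t1 7->9; result 9.
  t4: runs — t3 7->9; t1 7->9; result 9.
  t6: runs — t3 7->9; result 6.
  t7: runs — t4 7->9; result 9.
  t8: runs — t6 4->6; result 6.
  t9: runs — t7 7->9; t6 4->6; result 9.
  t10: runs — t7 7->9; t8 4->6; result 9.
  t12: runs — t9 7->9; t10 7->9; result 9.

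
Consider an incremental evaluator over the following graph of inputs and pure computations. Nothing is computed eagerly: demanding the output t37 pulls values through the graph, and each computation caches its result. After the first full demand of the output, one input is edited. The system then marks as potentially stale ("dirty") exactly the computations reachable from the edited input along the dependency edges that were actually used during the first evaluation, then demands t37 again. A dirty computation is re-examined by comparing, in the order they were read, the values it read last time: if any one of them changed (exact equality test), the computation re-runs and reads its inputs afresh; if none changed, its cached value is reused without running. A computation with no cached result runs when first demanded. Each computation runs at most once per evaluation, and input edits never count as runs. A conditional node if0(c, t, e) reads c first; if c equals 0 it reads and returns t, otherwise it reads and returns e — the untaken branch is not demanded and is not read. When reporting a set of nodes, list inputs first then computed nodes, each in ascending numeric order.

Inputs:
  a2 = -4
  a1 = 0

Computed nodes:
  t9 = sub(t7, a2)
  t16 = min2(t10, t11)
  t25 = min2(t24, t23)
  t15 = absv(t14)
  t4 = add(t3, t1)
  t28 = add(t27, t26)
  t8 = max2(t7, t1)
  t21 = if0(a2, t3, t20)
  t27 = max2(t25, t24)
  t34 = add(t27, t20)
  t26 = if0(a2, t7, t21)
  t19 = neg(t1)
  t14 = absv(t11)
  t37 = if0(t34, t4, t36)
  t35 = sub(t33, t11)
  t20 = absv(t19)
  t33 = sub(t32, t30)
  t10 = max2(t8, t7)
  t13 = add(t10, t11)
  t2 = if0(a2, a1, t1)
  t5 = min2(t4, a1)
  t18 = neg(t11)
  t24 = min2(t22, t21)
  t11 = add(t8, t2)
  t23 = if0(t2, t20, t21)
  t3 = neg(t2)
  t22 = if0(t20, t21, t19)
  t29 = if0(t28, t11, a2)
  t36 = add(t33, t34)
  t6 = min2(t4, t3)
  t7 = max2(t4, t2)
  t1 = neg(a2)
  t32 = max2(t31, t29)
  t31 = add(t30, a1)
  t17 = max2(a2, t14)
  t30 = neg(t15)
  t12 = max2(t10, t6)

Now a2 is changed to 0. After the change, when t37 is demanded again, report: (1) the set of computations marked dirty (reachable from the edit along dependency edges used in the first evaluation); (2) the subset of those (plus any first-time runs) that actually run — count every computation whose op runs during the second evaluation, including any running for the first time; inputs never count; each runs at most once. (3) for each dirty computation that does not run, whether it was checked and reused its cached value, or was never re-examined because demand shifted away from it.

Dirty set: t1, t2, t3, t4, t19, t20, t21, t22, t23, t24, t25, t27, t34, t37.
Run set: t1, t2, t3, t4, t19, t20, t21, t22, t23, t24, t25, t27, t34 (13 run).
Re-examined without running (cache reused): t37.
The important point: at t37 every value read last time is unchanged, so the dirty flag clears without a run.

Initial pass — values computed on the first demand:
  t1 = neg(-4) = 4
  t2 = if0(a2=-4 -> else branch t1) = 4
  t3 = neg(4) = -4
  t4 = add(-4, 4) = 0
  t19 = neg(4) = -4
  t20 = absv(-4) = 4
  t21 = if0(a2=-4 -> else branch t20) = 4
  t22 = if0(t20=4 -> else branch t19) = -4
  t23 = if0(t2=4 -> else branch t21) = 4
  t24 = min2(-4, 4) = -4
  t25 = min2(-4, 4) = -4
  t27 = max2(-4, -4) = -4
  t34 = add(-4, 4) = 0
  t37 = if0(t34=0 -> then branch t4) = 0

Second demand — change propagation:
  t1: re-runs because a2 -4->0; new result 0.
  t2: re-runs because a2 -4->0; t1 4->0; new result 0.
  t3: re-runs because t2 4->0; new result 0.
  t4: re-runs because t3 -4->0; t1 4->0; new result 0 (unchanged).
  t19: re-runs because t1 4->0; new result 0.
  t20: re-runs because t19 -4->0; new result 0.
  t21: re-runs because a2 -4->0; t20 4->0; new result 0.
  t22: re-runs because t20 4->0; t19 -4->0; new result 0.
  t23: re-runs because t2 4->0; t21 4->0; new result 0.
  t24: re-runs because t22 -4->0; t21 4->0; new result 0.
  t25: re-runs because t24 -4->0; t23 4->0; new result 0.
  t27: re-runs because t25 -4->0; t24 -4->0; new result 0.
  t34: re-runs because t27 -4->0; t20 4->0; new result 0 (unchanged).
  t37: re-examined; everything it read last time is the same (t34 unchanged, t4 unchanged) — cache 0 kept, no run.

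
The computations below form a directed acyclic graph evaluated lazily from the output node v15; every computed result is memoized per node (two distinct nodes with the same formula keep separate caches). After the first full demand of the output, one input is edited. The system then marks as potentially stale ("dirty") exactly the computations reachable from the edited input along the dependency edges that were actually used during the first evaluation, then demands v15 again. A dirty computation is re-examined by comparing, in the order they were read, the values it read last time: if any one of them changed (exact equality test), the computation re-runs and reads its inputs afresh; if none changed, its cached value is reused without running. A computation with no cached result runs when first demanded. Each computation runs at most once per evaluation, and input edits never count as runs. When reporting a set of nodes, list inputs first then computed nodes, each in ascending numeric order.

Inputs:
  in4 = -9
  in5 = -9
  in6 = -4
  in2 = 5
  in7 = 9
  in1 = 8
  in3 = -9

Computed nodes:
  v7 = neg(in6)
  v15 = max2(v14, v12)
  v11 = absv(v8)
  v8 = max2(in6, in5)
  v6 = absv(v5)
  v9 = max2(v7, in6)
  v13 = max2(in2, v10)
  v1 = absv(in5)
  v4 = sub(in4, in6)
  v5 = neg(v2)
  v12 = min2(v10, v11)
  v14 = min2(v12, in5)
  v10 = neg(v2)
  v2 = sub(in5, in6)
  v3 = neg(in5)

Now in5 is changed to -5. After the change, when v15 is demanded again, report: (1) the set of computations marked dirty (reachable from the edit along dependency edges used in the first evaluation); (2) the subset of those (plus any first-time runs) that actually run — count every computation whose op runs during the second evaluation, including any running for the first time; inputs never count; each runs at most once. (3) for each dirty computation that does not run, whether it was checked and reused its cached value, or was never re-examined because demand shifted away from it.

The edit dirties: v2, v8, v10, v11, v12, v14, v15.
6 computations run: v2, v8, v10, v12, v14, v15.
Cache hits after checking: v11.
Note where the cutoff bites: v11 is checked, finds nothing changed, and keeps its cache.

First demand of the output computes:
  v2 = sub(-9, -4) = -5
  v8 = max2(-4, -9) = -4
  v10 = neg(-5) = 5
  v11 = absv(-4) = 4
  v12 = min2(5, 4) = 4
  v14 = min2(4, -9) = -9
  v15 = max2(-9, 4) = 4

After the edit, cleaning proceeds:
  v2: a read changed (in5 -9->-5) — executes, giving -1.
  v8: a read changed (in5 -9->-5) — executes, giving -4 — identical to its old value.
  v10: a read changed (v2 -5->-1) — executes, giving 1.
  v11: dirty, but its reads are unchanged (v8 unchanged); cached 4 stands.
  v12: a read changed (v10 5->1) — executes, giving 1.
  v14: a read changed (v12 4->1; in5 -9->-5) — executes, giving -5.
  v15: a read changed (v14 -9->-5; v12 4->1) — executes, giving 1.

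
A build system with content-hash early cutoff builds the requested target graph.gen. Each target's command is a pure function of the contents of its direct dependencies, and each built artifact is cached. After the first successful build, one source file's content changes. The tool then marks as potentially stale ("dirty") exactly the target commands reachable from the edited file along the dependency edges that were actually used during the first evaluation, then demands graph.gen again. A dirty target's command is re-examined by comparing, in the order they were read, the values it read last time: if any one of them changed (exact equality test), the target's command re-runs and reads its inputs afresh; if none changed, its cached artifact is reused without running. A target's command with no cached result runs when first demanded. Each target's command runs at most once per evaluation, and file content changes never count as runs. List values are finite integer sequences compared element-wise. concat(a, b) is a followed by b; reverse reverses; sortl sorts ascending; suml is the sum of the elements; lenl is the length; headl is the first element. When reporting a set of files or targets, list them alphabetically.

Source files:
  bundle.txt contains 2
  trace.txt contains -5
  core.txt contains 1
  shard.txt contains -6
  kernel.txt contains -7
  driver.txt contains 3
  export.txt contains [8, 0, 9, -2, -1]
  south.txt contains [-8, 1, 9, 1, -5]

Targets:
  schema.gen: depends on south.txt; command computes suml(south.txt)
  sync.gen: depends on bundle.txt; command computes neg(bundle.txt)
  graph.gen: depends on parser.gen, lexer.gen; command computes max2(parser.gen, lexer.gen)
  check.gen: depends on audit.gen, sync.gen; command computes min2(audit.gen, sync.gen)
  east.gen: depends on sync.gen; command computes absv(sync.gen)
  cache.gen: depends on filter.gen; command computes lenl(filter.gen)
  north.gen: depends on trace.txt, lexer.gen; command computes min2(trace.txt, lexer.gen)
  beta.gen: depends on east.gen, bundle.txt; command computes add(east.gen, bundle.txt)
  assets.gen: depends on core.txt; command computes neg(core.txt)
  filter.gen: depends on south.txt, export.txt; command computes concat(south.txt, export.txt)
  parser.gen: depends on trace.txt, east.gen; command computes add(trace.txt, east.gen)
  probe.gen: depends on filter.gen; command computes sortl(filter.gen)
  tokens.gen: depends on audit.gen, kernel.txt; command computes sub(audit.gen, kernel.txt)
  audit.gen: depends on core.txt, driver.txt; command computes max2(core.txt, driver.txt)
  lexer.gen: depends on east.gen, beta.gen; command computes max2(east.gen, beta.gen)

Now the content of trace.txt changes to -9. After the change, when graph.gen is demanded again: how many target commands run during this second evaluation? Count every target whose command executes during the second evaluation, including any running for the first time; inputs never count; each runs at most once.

First evaluation (everything demanded from the output):
  sync.gen = neg(2) = -2
  east.gen = absv(-2) = 2
  beta.gen = add(2, 2) = 4
  lexer.gen = max2(2, 4) = 4
  parser.gen = add(-5, 2) = -3
  graph.gen = max2(-3, 4) = 4

Propagation after the edit:
  parser.gen: runs — trace.txt -5->-9; result -7.
  graph.gen: runs — parser.gen -3->-7; result 4 (same value as before).

Target commands that run: graph.gen, parser.gen — 2 in total.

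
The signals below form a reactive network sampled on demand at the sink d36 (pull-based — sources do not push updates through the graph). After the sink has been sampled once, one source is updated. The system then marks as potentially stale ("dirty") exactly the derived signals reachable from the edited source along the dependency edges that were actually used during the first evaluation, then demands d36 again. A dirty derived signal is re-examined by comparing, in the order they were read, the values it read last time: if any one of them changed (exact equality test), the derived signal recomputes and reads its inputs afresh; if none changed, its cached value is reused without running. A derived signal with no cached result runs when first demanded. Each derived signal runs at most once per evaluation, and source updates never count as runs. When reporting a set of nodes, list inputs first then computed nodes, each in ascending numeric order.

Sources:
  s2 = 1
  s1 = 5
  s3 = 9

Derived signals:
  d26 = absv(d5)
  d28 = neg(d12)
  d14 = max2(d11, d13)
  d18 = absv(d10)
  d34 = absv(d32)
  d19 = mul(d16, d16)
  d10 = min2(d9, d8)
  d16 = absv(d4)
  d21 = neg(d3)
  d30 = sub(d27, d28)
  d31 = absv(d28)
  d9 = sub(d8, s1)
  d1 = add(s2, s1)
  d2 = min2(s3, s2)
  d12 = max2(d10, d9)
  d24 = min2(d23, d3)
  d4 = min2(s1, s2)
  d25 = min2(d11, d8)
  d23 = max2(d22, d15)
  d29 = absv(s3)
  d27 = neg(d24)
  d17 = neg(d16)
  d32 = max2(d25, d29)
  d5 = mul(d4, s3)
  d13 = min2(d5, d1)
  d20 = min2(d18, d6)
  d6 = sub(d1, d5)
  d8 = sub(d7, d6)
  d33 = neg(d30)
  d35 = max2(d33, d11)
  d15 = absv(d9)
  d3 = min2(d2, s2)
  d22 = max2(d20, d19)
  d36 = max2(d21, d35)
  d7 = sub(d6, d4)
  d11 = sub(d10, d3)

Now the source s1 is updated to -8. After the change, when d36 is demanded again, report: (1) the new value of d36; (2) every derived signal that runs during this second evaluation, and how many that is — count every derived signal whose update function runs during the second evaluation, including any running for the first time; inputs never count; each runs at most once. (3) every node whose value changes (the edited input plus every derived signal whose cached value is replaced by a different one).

d36 now evaluates to 7.
Run set: d1, d4, d5, d6, d7, d8, d9, d10, d11, d12, d15, d16, d18, d19, d20, d22, d23, d24, d28, d30, d33, d35 (22 run).
Changed values: s1, d1, d4, d5, d6, d7, d8, d9, d10, d11, d12, d15, d16, d18, d19, d20, d22, d23, d28, d30, d33.
The important point: at d27 every value read last time is unchanged, so the dirty flag clears without a run.

Initial pass — values computed on the first demand:
  d1 = add(1, 5) = 6
  d2 = min2(9, 1) = 1
  d3 = min2(1, 1) = 1
  d4 = min2(5, 1) = 1
  d5 = mul(1, 9) = 9
  d6 = sub(6, 9) = -3
  d7 = sub(-3, 1) = -4
  d8 = sub(-4, -3) = -1
  d9 = sub(-1, 5) = -6
  d10 = min2(-6, -1) = -6
  d11 = sub(-6, 1) = -7
  d12 = max2(-6, -6) = -6
  d15 = absv(-6) = 6
  d16 = absv(1) = 1
  d18 = absv(-6) = 6
  d19 = mul(1, 1) = 1
  d20 = min2(6, -3) = -3
  d21 = neg(1) = -1
  d22 = max2(-3, 1) = 1
  d23 = max2(1, 6) = 6
  d24 = min2(6, 1) = 1
  d27 = neg(1) = -1
  d28 = neg(-6) = 6
  d30 = sub(-1, 6) = -7
  d33 = neg(-7) = 7
  d35 = max2(7, -7) = 7
  d36 = max2(-1, 7) = 7

Second demand — change propagation:
  d1: re-runs because s1 5->-8; new result -7.
  d4: re-runs because s1 5->-8; new result -8.
  d5: re-runs because d4 1->-8; new result -72.
  d6: re-runs because d1 6->-7; d5 9->-72; new result 65.
  d7: re-runs because d6 -3->65; d4 1->-8; new result 73.
  d8: re-runs because d7 -4->73; d6 -3->65; new result 8.
  d9: re-runs because d8 -1->8; s1 5->-8; new result 16.
  d10: re-runs because d9 -6->16; d8 -1->8; new result 8.
  d11: re-runs because d10 -6->8; new result 7.
  d12: re-runs because d10 -6->8; d9 -6->16; new result 16.
  d15: re-runs because d9 -6->16; new result 16.
  d16: re-runs because d4 1->-8; new result 8.
  d18: re-runs because d10 -6->8; new result 8.
  d19: re-runs because d16 1->8; d16 1->8; new result 64.
  d20: re-runs because d18 6->8; d6 -3->65; new result 8.
  d22: re-runs because d20 -3->8; d19 1->64; new result 64.
  d23: re-runs because d22 1->64; d15 6->16; new result 64.
  d24: re-runs because d23 6->64; new result 1 (unchanged).
  d27: re-examined; everything it read last time is the same (d24 unchanged) — cache -1 kept, no run.
  d28: re-runs because d12 -6->16; new result -16.
  d30: re-runs because d28 6->-16; new result 15.
  d33: re-runs because d30 -7->15; new result -15.
  d35: re-runs because d33 7->-15; d11 -7->7; new result 7 (unchanged).
  d36: re-examined; everything it read last time is the same (d21 unchanged, d35 unchanged) — cache 7 kept, no run.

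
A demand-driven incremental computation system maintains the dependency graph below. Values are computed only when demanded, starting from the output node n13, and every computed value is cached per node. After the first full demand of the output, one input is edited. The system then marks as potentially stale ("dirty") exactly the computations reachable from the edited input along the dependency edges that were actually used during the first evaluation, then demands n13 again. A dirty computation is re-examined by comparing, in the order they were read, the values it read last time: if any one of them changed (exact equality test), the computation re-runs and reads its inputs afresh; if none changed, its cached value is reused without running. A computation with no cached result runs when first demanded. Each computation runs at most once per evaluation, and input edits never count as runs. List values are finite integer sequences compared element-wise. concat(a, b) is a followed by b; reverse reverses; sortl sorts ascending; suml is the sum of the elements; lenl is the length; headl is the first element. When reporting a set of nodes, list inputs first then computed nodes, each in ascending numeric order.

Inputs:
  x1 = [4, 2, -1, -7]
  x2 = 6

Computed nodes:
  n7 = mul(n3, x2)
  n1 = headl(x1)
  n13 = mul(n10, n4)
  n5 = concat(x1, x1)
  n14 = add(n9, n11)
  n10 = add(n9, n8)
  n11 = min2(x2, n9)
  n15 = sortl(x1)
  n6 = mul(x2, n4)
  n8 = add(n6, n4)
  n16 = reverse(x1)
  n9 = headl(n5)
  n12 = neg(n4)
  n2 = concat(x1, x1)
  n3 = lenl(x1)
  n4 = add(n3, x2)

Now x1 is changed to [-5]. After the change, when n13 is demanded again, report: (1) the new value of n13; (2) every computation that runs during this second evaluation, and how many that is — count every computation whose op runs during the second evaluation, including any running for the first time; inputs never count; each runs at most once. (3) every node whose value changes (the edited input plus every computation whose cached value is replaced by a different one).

New value of n13: 308.
Computations that run: n3, n4, n5, n6, n8, n9, n10, n13 — 8 in total.
Values that change: x1, n3, n4, n5, n6, n8, n9, n10, n13.

First evaluation (everything demanded from the output):
  n3 = lenl([4, 2, -1, -7]) = 4
  n4 = add(4, 6) = 10
  n5 = concat([4, 2, -1, -7], [4, 2, -1, -7]) = [4, 2, -1, -7, 4, 2, -1, -7]
  n6 = mul(6, 10) = 60
  n8 = add(60, 10) = 70
  n9 = headl([4, 2, -1, -7, 4, 2, -1, -7]) = 4
  n10 = add(4, 70) = 74
  n13 = mul(74, 10) = 740

Propagation after the edit:
  n3: runs — x1 [4, 2, -1, -7]->[-5]; result 1.
  n4: runs — n3 4->1; result 7.
  n5: runs — x1 [4, 2, -1, -7]->[-5]; x1 [4, 2, -1, -7]->[-5]; result [-5, -5].
  n6: runs — n4 10->7; result 42.
  n8: runs — n6 60->42; n4 10->7; result 49.
  n9: runs — n5 [4, 2, -1, -7, 4, 2, -1, -7]->[-5, -5]; result -5.
  n10: runs — n9 4->-5; n8 70->49; result 44.
  n13: runs — n10 74->44; n4 10->7; result 308.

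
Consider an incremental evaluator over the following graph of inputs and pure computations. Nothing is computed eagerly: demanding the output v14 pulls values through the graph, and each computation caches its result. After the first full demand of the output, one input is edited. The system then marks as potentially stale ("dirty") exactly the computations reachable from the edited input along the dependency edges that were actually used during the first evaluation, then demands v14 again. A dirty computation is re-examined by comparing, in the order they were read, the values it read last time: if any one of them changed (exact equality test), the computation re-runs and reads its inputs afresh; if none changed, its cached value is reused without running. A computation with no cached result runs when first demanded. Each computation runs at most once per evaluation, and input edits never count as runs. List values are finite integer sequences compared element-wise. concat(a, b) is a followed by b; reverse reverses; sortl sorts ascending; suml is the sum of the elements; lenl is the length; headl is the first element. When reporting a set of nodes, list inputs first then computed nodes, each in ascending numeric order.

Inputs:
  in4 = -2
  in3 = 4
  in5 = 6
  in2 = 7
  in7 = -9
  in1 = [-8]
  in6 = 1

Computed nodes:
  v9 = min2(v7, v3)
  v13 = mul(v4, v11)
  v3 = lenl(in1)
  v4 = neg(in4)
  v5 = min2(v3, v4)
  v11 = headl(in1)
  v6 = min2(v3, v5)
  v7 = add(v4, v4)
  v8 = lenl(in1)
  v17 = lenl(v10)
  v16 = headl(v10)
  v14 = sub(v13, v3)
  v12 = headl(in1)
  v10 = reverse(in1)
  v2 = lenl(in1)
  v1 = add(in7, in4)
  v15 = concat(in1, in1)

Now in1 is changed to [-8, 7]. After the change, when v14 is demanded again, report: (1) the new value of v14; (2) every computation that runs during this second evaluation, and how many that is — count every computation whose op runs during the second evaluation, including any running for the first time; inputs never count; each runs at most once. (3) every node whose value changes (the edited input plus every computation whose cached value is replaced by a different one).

Initial pass — values computed on the first demand:
  v3 = lenl([-8]) = 1
  v4 = neg(-2) = 2
  v11 = headl([-8]) = -8
  v13 = mul(2, -8) = -16
  v14 = sub(-16, 1) = -17

Second demand — change propagation:
  v3: re-runs because in1 [-8]->[-8, 7]; new result 2.
  v11: re-runs because in1 [-8]->[-8, 7]; new result -8 (unchanged).
  v13: re-examined; everything it read last time is the same (v4 unchanged, v11 unchanged) — cache -16 kept, no run.
  v14: re-runs because v3 1->2; new result -18.

The important point: at v13 every value read last time is unchanged, so the dirty flag clears without a run.

v14 now evaluates to -18.
Run set: v3, v11, v14 (3 run).
Changed values: in1, v3, v14.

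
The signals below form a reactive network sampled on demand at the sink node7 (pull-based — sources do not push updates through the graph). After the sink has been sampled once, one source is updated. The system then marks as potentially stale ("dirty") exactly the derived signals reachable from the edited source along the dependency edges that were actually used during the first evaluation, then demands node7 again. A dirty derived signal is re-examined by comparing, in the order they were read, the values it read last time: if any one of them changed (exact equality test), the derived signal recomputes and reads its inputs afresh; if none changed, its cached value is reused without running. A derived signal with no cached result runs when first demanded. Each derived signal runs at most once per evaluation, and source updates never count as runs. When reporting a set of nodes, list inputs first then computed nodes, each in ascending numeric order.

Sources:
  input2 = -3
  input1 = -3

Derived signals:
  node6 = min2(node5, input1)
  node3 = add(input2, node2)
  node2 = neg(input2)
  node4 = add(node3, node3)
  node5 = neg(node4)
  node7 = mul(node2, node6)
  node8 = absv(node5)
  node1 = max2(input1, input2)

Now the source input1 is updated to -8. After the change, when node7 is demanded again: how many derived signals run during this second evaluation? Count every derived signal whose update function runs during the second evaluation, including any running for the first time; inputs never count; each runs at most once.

Run set: node6, node7 (2 run).

Initial pass — values computed on the first demand:
  node2 = neg(-3) = 3
  node3 = add(-3, 3) = 0
  node4 = add(0, 0) = 0
  node5 = neg(0) = 0
  node6 = min2(0, -3) = -3
  node7 = mul(3, -3) = -9

Second demand — change propagation:
  node6: re-runs because input1 -3->-8; new result -8.
  node7: re-runs because node6 -3->-8; new result -24.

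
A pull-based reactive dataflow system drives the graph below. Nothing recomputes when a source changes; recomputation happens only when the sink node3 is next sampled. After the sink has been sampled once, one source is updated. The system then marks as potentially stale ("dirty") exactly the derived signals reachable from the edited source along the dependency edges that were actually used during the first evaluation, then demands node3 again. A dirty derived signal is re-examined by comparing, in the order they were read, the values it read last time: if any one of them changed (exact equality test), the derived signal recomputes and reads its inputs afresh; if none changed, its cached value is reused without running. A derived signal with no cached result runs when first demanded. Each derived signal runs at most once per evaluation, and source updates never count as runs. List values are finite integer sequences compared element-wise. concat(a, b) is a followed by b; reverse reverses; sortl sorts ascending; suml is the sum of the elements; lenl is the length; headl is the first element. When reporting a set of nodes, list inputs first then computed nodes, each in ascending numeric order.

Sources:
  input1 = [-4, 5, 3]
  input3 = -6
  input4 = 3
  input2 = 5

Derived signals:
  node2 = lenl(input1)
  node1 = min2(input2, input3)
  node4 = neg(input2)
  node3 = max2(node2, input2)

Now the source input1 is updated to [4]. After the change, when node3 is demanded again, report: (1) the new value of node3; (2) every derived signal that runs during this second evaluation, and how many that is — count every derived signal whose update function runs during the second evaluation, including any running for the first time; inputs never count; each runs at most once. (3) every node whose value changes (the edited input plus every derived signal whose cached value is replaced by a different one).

New value of node3: 5.
Derived signals that run: node2, node3 — 2 in total.
Values that change: input1, node2.

First evaluation (everything demanded from the output):
  node2 = lenl([-4, 5, 3]) = 3
  node3 = max2(3, 5) = 5

Propagation after the edit:
  node2: runs — input1 [-4, 5, 3]->[4]; result 1.
  node3: runs — node2 3->1; result 5 (same value as before).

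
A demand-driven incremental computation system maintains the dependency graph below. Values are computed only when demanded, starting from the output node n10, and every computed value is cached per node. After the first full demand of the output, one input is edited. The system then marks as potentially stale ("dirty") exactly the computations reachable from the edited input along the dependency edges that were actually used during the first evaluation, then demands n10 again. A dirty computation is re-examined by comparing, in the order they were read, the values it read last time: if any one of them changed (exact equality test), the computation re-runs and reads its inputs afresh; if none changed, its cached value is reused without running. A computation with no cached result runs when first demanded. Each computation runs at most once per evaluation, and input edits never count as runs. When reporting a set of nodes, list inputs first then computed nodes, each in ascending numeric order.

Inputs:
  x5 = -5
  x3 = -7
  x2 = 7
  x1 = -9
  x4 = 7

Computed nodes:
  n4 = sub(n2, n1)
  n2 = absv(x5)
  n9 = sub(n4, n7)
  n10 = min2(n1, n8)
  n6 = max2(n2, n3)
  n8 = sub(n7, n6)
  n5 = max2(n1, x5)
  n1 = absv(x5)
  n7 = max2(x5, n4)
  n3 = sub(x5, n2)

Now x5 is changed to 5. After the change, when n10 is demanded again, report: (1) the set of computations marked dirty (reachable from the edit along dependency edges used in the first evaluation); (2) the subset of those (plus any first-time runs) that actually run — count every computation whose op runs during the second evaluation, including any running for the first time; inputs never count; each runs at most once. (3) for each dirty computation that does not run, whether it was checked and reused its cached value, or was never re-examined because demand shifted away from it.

First evaluation (everything demanded from the output):
  n1 = absv(-5) = 5
  n2 = absv(-5) = 5
  n3 = sub(-5, 5) = -10
  n4 = sub(5, 5) = 0
  n6 = max2(5, -10) = 5
  n7 = max2(-5, 0) = 0
  n8 = sub(0, 5) = -5
  n10 = min2(5, -5) = -5

Propagation after the edit:
  n1: runs — x5 -5->5; result 5 (same value as before).
  n2: runs — x5 -5->5; result 5 (same value as before).
  n3: runs — x5 -5->5; result 0.
  n4: checked — values it read are unchanged (n2 unchanged, n1 unchanged); reused cached 0 without running.
  n6: runs — n3 -10->0; result 5 (same value as before).
  n7: runs — x5 -5->5; result 5.
  n8: runs — n7 0->5; result 0.
  n10: runs — n8 -5->0; result 0.

Key observation: the cutoff stops propagation at n4 — its inputs' values are unchanged, so it reuses its cache.

Marked dirty: n1, n2, n3, n4, n6, n7, n8, n10.
Computations that run: n1, n2, n3, n6, n7, n8, n10 — 7 in total.
Checked but reused from cache: n4.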